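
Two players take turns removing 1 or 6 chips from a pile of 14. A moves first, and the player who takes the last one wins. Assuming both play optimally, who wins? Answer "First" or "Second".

Second

Compute winning (W) and losing (L) positions by backward induction:
i:   0  1  2  3  4  5  6  7  8  9 10 11 12 13 14
     L  W  L  W  L  W  W  L  W  L  W  L  W  W  L
Position 14 is L, so the second player wins.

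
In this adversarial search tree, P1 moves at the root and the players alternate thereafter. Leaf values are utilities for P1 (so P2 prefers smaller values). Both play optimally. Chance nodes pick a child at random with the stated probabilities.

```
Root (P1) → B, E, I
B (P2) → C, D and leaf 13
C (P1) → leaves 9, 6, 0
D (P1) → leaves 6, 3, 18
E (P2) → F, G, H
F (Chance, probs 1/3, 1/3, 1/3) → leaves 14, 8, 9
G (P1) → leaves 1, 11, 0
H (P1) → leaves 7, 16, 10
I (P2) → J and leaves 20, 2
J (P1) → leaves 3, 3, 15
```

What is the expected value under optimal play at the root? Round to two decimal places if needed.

10.33

C (P1): max(9, 6, 0) = 9
D (P1): max(6, 3, 18) = 18
B (P2): min(9, 18, 13) = 9
F (Chance): 1/3·14 + 1/3·8 + 1/3·9 = 10.33
G (P1): max(1, 11, 0) = 11
H (P1): max(7, 16, 10) = 16
E (P2): min(10.33, 11, 16) = 10.33
J (P1): max(3, 3, 15) = 15
I (P2): min(15, 20, 2) = 2
Root (P1): max(9, 10.33, 2) = 10.33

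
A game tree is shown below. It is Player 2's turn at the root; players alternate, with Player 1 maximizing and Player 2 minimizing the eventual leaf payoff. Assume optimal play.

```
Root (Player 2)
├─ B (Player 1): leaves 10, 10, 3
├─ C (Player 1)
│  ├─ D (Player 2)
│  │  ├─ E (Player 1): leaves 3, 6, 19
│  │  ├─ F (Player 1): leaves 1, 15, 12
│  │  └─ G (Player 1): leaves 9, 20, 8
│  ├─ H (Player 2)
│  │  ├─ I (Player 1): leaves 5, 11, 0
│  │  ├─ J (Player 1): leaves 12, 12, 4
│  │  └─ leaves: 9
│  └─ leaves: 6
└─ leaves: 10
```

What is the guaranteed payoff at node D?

E: max(3, 6, 19) = 19
F: max(1, 15, 12) = 15
G: max(9, 20, 8) = 20
D: min(19, 15, 20) = 15

15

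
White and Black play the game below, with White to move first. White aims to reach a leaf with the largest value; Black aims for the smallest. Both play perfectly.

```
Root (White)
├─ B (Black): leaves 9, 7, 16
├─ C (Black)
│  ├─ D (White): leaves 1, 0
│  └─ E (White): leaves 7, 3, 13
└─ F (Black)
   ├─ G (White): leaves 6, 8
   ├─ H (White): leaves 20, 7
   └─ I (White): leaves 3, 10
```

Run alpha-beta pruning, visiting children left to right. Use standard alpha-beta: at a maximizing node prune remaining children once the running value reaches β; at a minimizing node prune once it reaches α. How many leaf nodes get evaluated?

10

B [α=-∞,β=+∞]: v=7
D [α=7,β=+∞]: v=1
C [α=7,β=+∞]: v=1 after child 1 ≤ α → α-cutoff, skip 1
G [α=7,β=+∞]: v=8
H [α=7,β=8]: v=20 after child 1 ≥ β → β-cutoff, skip 1
I [α=7,β=8]: v=10
F [α=7,β=+∞]: v=8
Root [α=-∞,β=+∞]: v=8
Leaves evaluated: 10 of 14.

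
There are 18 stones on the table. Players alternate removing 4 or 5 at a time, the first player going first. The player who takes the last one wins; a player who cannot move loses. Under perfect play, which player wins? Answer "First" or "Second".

Mark each pile size as W (mover wins) or L (mover loses):
i:   0  1  2  3  4  5  6  7  8  9 10 11 12 13 14 15 16 17 18
     L  L  L  L  W  W  W  W  W  L  L  L  L  W  W  W  W  W  L
Position 18 is L, so the second player wins.

Second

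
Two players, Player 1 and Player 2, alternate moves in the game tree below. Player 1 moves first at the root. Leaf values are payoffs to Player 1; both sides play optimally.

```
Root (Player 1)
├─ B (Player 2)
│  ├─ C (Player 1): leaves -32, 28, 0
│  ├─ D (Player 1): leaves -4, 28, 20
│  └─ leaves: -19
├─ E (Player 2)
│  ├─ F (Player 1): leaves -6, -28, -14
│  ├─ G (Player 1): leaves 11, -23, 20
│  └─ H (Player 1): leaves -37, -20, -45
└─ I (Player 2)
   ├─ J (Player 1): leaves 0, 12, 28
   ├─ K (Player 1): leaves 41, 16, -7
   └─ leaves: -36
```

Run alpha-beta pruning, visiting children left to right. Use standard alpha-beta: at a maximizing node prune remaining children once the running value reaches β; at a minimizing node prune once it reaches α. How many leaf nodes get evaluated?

18

C [α=-∞,β=+∞]: v=28
D [α=-∞,β=28]: v=28 after child 2 ≥ β → β-cutoff, skip 1
B [α=-∞,β=+∞]: v=-19
F [α=-19,β=+∞]: v=-6
G [α=-19,β=-6]: v=11 after child 1 ≥ β → β-cutoff, skip 2
H [α=-19,β=-6]: v=-20
E [α=-19,β=+∞]: v=-20
J [α=-19,β=+∞]: v=28
K [α=-19,β=28]: v=41 after child 1 ≥ β → β-cutoff, skip 2
I [α=-19,β=+∞]: v=-36
Root [α=-∞,β=+∞]: v=-19
Leaves evaluated: 18 of 23.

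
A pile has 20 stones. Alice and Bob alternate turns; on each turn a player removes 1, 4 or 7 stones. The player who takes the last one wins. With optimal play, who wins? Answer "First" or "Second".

First

Mark each pile size as W (mover wins) or L (mover loses):
i:   0  1  2  3  4  5  6  7  8  9 10 11 12 13 14 15 16 17 18 19 20
     L  W  L  W  W  L  W  W  L  W  L  W  W  L  W  W  L  W  L  W  W
Position 20 is W, so the first player wins.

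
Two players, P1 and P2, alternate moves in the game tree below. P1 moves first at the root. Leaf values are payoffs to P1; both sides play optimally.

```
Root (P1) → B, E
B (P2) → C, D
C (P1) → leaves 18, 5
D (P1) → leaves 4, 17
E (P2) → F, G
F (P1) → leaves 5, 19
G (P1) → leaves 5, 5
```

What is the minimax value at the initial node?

C (P1): max(18, 5) = 18
D (P1): max(4, 17) = 17
B (P2): min(18, 17) = 17
F (P1): max(5, 19) = 19
G (P1): max(5, 5) = 5
E (P2): min(19, 5) = 5
Root (P1): max(17, 5) = 17

17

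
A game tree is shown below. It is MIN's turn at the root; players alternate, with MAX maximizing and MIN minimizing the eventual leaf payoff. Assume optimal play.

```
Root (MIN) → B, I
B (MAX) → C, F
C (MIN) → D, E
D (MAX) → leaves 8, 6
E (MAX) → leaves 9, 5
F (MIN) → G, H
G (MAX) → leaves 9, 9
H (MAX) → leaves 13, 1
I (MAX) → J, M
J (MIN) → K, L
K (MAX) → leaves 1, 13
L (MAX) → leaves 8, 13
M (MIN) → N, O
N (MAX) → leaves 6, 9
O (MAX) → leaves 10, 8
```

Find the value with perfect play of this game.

9

D (MAX): max(8, 6) = 8
E (MAX): max(9, 5) = 9
C (MIN): min(8, 9) = 8
G (MAX): max(9, 9) = 9
H (MAX): max(13, 1) = 13
F (MIN): min(9, 13) = 9
B (MAX): max(8, 9) = 9
K (MAX): max(1, 13) = 13
L (MAX): max(8, 13) = 13
J (MIN): min(13, 13) = 13
N (MAX): max(6, 9) = 9
O (MAX): max(10, 8) = 10
M (MIN): min(9, 10) = 9
I (MAX): max(13, 9) = 13
Root (MIN): min(9, 13) = 9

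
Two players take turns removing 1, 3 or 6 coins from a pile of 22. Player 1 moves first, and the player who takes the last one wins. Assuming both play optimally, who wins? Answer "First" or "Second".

Second

i:   0  1  2  3  4  5  6  7  8  9 10 11 12 13 14 15 16 17 18 19 20 21 22
     L  W  L  W  L  W  W  W  W  L  W  L  W  L  W  W  W  W  L  W  L  W  L
Position 22 is L, so the second player wins.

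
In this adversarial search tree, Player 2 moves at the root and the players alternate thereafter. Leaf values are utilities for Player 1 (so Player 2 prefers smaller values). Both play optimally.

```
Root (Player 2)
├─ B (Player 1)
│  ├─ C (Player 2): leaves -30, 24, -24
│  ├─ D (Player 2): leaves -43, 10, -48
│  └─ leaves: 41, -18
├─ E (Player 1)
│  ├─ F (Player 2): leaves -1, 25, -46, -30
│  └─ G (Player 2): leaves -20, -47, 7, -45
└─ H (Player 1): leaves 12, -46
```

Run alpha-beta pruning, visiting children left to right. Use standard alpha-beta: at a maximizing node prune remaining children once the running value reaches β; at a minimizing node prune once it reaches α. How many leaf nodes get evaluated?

13

C [α=-∞,β=+∞]: v=-30
D [α=-30,β=+∞]: v=-43 after child 1 ≤ α → α-cutoff, skip 2
B [α=-∞,β=+∞]: v=41
F [α=-∞,β=41]: v=-46
G [α=-46,β=41]: v=-47 after child 2 ≤ α → α-cutoff, skip 2
E [α=-∞,β=41]: v=-46
H [α=-∞,β=-46]: v=12 after child 1 ≥ β → β-cutoff, skip 1
Root [α=-∞,β=+∞]: v=-46
Leaves evaluated: 13 of 18.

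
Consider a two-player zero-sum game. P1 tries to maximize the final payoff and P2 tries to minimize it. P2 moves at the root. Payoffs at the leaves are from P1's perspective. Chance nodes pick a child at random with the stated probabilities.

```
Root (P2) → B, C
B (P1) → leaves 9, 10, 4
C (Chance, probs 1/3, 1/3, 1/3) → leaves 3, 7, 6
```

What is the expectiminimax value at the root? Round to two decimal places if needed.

B (P1): max(9, 10, 4) = 10
C (Chance): 1/3·3 + 1/3·7 + 1/3·6 = 5.33
Root (P2): min(10, 5.33) = 5.33

5.33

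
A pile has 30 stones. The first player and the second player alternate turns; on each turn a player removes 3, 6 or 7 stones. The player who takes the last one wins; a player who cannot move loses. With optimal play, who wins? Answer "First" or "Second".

Second

W/L table (W = player to move can force a win):
i:   0  1  2  3  4  5  6  7  8  9 10 11 12 13 14 15 16 17 18 19 20 21 22 23 24 25 26 27 28 29 30
     L  L  L  W  W  W  W  W  W  W  L  L  L  W  W  W  W  W  W  W  L  L  L  W  W  W  W  W  W  W  L
Position 30 is L, so the second player wins.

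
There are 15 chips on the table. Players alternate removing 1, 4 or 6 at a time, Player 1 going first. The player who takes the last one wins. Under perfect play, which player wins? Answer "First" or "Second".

W/L table (W = player to move can force a win):
i:   0  1  2  3  4  5  6  7  8  9 10 11 12 13 14 15
     L  W  L  W  W  L  W  L  W  W  L  W  L  W  W  L
Position 15 is L, so the second player wins.

Second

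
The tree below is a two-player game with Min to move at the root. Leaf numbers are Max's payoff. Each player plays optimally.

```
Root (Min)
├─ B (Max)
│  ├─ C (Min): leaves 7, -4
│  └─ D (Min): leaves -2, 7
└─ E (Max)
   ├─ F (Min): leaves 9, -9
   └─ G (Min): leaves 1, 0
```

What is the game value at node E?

F: min(9, -9) = -9
G: min(1, 0) = 0
E: max(-9, 0) = 0

0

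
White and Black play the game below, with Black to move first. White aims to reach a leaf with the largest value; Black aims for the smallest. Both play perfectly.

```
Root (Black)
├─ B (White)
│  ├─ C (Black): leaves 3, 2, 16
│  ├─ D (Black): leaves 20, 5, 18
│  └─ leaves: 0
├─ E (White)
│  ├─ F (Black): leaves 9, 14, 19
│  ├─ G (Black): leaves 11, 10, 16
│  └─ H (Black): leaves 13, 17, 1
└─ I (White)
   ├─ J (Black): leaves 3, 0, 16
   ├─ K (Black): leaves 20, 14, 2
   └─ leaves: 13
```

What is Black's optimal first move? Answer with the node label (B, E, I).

C (Black): min(3, 2, 16) = 2
D (Black): min(20, 5, 18) = 5
B (White): max(2, 5, 0) = 5
F (Black): min(9, 14, 19) = 9
G (Black): min(11, 10, 16) = 10
H (Black): min(13, 17, 1) = 1
E (White): max(9, 10, 1) = 10
J (Black): min(3, 0, 16) = 0
K (Black): min(20, 14, 2) = 2
I (White): max(0, 2, 13) = 13
Root (Black): min(5, 10, 13) = 5
Black picks the child with the lowest value: B (value 5).

B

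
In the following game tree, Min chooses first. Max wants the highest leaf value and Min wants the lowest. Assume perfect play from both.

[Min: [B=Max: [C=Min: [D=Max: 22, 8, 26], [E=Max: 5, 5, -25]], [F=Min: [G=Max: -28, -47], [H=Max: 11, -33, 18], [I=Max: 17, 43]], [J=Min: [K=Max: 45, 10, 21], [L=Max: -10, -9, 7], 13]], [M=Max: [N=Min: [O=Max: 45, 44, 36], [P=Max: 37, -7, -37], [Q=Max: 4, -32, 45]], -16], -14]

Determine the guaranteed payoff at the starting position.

-14

D (Max): max(22, 8, 26) = 26
E (Max): max(5, 5, -25) = 5
C (Min): min(26, 5) = 5
G (Max): max(-28, -47) = -28
H (Max): max(11, -33, 18) = 18
I (Max): max(17, 43) = 43
F (Min): min(-28, 18, 43) = -28
K (Max): max(45, 10, 21) = 45
L (Max): max(-10, -9, 7) = 7
J (Min): min(45, 7, 13) = 7
B (Max): max(5, -28, 7) = 7
O (Max): max(45, 44, 36) = 45
P (Max): max(37, -7, -37) = 37
Q (Max): max(4, -32, 45) = 45
N (Min): min(45, 37, 45) = 37
M (Max): max(37, -16) = 37
Root (Min): min(7, 37, -14) = -14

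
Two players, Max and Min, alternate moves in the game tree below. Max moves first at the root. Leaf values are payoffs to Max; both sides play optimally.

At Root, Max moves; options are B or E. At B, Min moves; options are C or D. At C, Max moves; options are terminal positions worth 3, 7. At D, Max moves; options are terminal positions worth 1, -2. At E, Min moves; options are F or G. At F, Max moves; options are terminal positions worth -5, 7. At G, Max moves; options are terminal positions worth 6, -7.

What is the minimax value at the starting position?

6

C (Max): max(3, 7) = 7
D (Max): max(1, -2) = 1
B (Min): min(7, 1) = 1
F (Max): max(-5, 7) = 7
G (Max): max(6, -7) = 6
E (Min): min(7, 6) = 6
Root (Max): max(1, 6) = 6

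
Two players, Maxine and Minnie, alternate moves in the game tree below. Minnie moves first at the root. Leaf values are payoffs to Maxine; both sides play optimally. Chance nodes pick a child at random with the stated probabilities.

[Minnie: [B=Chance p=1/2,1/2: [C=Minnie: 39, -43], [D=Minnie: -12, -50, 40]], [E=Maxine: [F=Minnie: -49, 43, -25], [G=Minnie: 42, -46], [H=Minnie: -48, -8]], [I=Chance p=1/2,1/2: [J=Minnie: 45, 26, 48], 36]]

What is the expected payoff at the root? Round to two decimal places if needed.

-46.5

C (Minnie): min(39, -43) = -43
D (Minnie): min(-12, -50, 40) = -50
B (Chance): 1/2·-43 + 1/2·-50 = -46.5
F (Minnie): min(-49, 43, -25) = -49
G (Minnie): min(42, -46) = -46
H (Minnie): min(-48, -8) = -48
E (Maxine): max(-49, -46, -48) = -46
J (Minnie): min(45, 26, 48) = 26
I (Chance): 1/2·26 + 1/2·36 = 31
Root (Minnie): min(-46.5, -46, 31) = -46.5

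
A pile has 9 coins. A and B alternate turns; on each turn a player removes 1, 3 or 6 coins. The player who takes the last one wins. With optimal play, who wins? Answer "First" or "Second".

Second

i:   0  1  2  3  4  5  6  7  8  9
     L  W  L  W  L  W  W  W  W  L
Position 9 is L, so the second player wins.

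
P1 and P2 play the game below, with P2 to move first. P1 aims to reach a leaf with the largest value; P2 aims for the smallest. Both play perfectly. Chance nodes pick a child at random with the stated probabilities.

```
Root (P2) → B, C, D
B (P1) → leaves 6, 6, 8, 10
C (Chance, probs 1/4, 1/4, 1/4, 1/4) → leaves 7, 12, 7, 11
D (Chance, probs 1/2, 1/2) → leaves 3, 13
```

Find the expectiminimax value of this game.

8

B (P1): max(6, 6, 8, 10) = 10
C (Chance): 1/4·7 + 1/4·12 + 1/4·7 + 1/4·11 = 9.25
D (Chance): 1/2·3 + 1/2·13 = 8
Root (P2): min(10, 9.25, 8) = 8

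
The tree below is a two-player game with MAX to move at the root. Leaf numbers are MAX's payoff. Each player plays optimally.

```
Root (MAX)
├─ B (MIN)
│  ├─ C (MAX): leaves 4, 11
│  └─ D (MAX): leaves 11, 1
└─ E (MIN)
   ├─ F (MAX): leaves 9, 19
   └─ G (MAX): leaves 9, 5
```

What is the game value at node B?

11

C: max(4, 11) = 11
D: max(11, 1) = 11
B: min(11, 11) = 11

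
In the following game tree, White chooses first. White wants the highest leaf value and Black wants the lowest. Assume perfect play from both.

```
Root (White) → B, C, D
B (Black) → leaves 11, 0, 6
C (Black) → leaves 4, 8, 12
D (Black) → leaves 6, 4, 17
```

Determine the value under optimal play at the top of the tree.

B (Black): min(11, 0, 6) = 0
C (Black): min(4, 8, 12) = 4
D (Black): min(6, 4, 17) = 4
Root (White): max(0, 4, 4) = 4

4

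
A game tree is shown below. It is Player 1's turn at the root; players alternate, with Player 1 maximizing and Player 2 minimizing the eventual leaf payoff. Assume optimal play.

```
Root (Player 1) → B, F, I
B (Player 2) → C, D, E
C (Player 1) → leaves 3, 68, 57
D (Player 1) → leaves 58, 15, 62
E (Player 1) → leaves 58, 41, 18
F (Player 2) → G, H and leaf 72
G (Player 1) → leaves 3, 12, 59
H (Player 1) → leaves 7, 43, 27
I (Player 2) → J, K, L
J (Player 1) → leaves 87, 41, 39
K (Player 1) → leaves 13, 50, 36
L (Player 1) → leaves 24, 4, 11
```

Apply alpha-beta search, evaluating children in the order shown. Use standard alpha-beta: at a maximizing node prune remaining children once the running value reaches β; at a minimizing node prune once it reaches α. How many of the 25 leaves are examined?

C [α=-∞,β=+∞]: v=68
D [α=-∞,β=68]: v=62
E [α=-∞,β=62]: v=58
B [α=-∞,β=+∞]: v=58
G [α=58,β=+∞]: v=59
H [α=58,β=59]: v=43
F [α=58,β=+∞]: v=43 after child 2 ≤ α → α-cutoff, skip 1
J [α=58,β=+∞]: v=87
K [α=58,β=87]: v=50
I [α=58,β=+∞]: v=50 after child 2 ≤ α → α-cutoff, skip 1
Root [α=-∞,β=+∞]: v=58
Leaves evaluated: 21 of 25.

21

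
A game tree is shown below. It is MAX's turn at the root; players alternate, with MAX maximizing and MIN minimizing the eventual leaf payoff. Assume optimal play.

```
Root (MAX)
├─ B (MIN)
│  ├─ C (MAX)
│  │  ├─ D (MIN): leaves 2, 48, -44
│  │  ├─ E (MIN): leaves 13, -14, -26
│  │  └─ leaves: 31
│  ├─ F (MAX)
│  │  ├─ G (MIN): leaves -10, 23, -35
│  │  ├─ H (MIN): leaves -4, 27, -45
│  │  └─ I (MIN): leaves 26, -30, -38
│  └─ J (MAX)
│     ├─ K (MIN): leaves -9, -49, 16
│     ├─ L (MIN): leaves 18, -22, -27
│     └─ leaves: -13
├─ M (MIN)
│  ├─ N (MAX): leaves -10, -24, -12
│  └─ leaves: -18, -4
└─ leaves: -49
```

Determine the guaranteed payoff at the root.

D (MIN): min(2, 48, -44) = -44
E (MIN): min(13, -14, -26) = -26
C (MAX): max(-44, -26, 31) = 31
G (MIN): min(-10, 23, -35) = -35
H (MIN): min(-4, 27, -45) = -45
I (MIN): min(26, -30, -38) = -38
F (MAX): max(-35, -45, -38) = -35
K (MIN): min(-9, -49, 16) = -49
L (MIN): min(18, -22, -27) = -27
J (MAX): max(-49, -27, -13) = -13
B (MIN): min(31, -35, -13) = -35
N (MAX): max(-10, -24, -12) = -10
M (MIN): min(-10, -18, -4) = -18
Root (MAX): max(-35, -18, -49) = -18

-18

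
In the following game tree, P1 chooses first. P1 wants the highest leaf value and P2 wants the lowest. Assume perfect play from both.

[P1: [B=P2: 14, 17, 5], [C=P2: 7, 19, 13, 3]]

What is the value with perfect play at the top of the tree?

B (P2): min(14, 17, 5) = 5
C (P2): min(7, 19, 13, 3) = 3
Root (P1): max(5, 3) = 5

5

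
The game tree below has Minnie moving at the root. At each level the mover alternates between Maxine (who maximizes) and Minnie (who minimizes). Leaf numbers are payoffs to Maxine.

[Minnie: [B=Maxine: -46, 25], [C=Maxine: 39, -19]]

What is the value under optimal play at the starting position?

B (Maxine): max(-46, 25) = 25
C (Maxine): max(39, -19) = 39
Root (Minnie): min(25, 39) = 25

25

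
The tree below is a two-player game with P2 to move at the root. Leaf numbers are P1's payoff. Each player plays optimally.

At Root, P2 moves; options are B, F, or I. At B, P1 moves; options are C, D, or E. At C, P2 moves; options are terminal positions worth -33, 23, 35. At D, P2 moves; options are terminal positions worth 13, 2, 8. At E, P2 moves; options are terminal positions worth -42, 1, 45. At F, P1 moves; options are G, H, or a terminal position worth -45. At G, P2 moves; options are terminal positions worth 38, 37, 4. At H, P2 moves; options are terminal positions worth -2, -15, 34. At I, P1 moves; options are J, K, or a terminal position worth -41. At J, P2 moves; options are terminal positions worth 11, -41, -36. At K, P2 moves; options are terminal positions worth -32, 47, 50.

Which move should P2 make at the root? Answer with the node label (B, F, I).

C (P2): min(-33, 23, 35) = -33
D (P2): min(13, 2, 8) = 2
E (P2): min(-42, 1, 45) = -42
B (P1): max(-33, 2, -42) = 2
G (P2): min(38, 37, 4) = 4
H (P2): min(-2, -15, 34) = -15
F (P1): max(4, -15, -45) = 4
J (P2): min(11, -41, -36) = -41
K (P2): min(-32, 47, 50) = -32
I (P1): max(-41, -32, -41) = -32
Root (P2): min(2, 4, -32) = -32
P2 picks the child with the lowest value: I (value -32).

I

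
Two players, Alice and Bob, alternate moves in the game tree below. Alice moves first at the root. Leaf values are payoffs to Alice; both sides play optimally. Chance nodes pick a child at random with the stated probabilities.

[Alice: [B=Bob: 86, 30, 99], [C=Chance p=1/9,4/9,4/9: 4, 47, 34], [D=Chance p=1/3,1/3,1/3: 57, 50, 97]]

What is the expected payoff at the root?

B (Bob): min(86, 30, 99) = 30
C (Chance): 1/9·4 + 4/9·47 + 4/9·34 = 36.44
D (Chance): 1/3·57 + 1/3·50 + 1/3·97 = 68
Root (Alice): max(30, 36.44, 68) = 68

68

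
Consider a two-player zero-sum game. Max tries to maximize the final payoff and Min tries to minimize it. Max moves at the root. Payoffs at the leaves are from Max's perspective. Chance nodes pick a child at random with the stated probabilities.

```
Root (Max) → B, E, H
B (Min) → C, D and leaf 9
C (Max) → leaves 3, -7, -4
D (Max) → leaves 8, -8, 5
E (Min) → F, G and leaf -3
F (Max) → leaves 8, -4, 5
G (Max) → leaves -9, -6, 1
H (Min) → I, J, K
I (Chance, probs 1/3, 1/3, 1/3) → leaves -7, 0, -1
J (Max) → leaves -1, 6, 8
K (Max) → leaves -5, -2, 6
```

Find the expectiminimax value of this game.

C (Max): max(3, -7, -4) = 3
D (Max): max(8, -8, 5) = 8
B (Min): min(3, 8, 9) = 3
F (Max): max(8, -4, 5) = 8
G (Max): max(-9, -6, 1) = 1
E (Min): min(8, 1, -3) = -3
I (Chance): 1/3·-7 + 1/3·0 + 1/3·-1 = -2.67
J (Max): max(-1, 6, 8) = 8
K (Max): max(-5, -2, 6) = 6
H (Min): min(-2.67, 8, 6) = -2.67
Root (Max): max(3, -3, -2.67) = 3

3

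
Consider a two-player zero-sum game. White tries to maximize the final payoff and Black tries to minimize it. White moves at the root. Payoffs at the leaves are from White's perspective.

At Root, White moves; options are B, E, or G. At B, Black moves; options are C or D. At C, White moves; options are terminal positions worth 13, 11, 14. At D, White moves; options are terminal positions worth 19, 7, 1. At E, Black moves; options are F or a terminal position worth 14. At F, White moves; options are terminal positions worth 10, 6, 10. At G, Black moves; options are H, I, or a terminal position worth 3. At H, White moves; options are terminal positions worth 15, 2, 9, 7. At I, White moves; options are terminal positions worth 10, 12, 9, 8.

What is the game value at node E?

10

F: max(10, 6, 10) = 10
E: min(10, 14) = 10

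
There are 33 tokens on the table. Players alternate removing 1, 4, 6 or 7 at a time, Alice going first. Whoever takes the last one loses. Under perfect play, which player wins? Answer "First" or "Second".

i:   0  1  2  3  4  5  6  7  8  9 10 11 12 13 14 15 16 17 18 19 20 21 22 23 24 25 26 27 28 29 30 31 32 33
     W  L  W  L  W  W  L  W  W  W  W  L  W  W  L  W  L  W  W  L  W  W  W  W  L  W  W  L  W  L  W  W  L  W
Position 33 is W, so the first player wins.

First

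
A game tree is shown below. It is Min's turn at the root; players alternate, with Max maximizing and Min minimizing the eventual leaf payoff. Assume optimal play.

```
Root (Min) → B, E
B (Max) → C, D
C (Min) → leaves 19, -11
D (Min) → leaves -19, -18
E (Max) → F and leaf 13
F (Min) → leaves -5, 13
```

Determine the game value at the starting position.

C (Min): min(19, -11) = -11
D (Min): min(-19, -18) = -19
B (Max): max(-11, -19) = -11
F (Min): min(-5, 13) = -5
E (Max): max(-5, 13) = 13
Root (Min): min(-11, 13) = -11

-11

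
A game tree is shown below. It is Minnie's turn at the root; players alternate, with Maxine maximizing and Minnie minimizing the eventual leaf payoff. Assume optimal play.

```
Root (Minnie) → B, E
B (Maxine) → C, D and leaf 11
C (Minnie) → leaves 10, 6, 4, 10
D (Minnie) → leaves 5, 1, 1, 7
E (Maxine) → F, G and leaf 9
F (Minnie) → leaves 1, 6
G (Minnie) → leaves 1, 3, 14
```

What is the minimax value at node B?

C: min(10, 6, 4, 10) = 4
D: min(5, 1, 1, 7) = 1
B: max(4, 1, 11) = 11

11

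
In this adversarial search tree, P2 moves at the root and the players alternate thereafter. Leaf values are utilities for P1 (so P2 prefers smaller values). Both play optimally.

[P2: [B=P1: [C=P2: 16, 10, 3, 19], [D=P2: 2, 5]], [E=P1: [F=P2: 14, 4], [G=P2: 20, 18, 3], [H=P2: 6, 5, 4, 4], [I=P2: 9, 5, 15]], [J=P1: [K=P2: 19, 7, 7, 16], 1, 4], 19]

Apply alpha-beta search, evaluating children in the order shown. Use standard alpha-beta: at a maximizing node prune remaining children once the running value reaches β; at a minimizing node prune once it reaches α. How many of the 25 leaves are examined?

C [α=-∞,β=+∞]: v=3
D [α=3,β=+∞]: v=2 after child 1 ≤ α → α-cutoff, skip 1
B [α=-∞,β=+∞]: v=3
F [α=-∞,β=3]: v=4
E [α=-∞,β=3]: v=4 after child 1 ≥ β → β-cutoff, skip 3
K [α=-∞,β=3]: v=7
J [α=-∞,β=3]: v=7 after child 1 ≥ β → β-cutoff, skip 2
Root [α=-∞,β=+∞]: v=3
Leaves evaluated: 12 of 25.

12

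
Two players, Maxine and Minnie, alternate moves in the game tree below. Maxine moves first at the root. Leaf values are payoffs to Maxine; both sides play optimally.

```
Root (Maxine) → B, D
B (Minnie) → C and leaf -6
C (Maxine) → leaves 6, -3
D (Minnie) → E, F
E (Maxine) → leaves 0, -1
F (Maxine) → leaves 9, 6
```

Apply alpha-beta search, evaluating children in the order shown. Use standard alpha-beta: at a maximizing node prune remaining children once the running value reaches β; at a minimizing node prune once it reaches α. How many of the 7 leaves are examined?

C [α=-∞,β=+∞]: v=6
B [α=-∞,β=+∞]: v=-6
E [α=-6,β=+∞]: v=0
F [α=-6,β=0]: v=9 after child 1 ≥ β → β-cutoff, skip 1
D [α=-6,β=+∞]: v=0
Root [α=-∞,β=+∞]: v=0
Leaves evaluated: 6 of 7.

6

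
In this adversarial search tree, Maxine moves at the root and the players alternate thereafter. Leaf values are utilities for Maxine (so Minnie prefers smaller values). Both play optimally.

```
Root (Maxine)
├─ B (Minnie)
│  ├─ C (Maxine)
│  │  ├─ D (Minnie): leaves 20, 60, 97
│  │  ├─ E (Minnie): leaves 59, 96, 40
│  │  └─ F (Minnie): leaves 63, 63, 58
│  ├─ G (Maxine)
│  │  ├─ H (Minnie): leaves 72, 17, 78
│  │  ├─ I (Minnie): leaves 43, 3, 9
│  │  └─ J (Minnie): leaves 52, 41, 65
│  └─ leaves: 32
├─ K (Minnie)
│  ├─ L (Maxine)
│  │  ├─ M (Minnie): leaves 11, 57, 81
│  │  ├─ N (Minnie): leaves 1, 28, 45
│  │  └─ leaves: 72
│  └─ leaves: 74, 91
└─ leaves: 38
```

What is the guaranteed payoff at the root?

D (Minnie): min(20, 60, 97) = 20
E (Minnie): min(59, 96, 40) = 40
F (Minnie): min(63, 63, 58) = 58
C (Maxine): max(20, 40, 58) = 58
H (Minnie): min(72, 17, 78) = 17
I (Minnie): min(43, 3, 9) = 3
J (Minnie): min(52, 41, 65) = 41
G (Maxine): max(17, 3, 41) = 41
B (Minnie): min(58, 41, 32) = 32
M (Minnie): min(11, 57, 81) = 11
N (Minnie): min(1, 28, 45) = 1
L (Maxine): max(11, 1, 72) = 72
K (Minnie): min(72, 74, 91) = 72
Root (Maxine): max(32, 72, 38) = 72

72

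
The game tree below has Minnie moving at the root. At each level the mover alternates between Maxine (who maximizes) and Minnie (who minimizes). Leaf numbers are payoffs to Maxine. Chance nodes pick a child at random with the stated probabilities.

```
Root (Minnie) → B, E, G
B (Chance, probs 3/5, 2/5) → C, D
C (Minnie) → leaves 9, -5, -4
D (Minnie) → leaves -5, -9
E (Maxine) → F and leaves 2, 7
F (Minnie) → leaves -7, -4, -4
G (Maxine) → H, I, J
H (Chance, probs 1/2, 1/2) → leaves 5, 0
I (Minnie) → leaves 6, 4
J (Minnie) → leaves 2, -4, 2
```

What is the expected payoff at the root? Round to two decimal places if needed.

-6.6

C (Minnie): min(9, -5, -4) = -5
D (Minnie): min(-5, -9) = -9
B (Chance): 3/5·-5 + 2/5·-9 = -6.6
F (Minnie): min(-7, -4, -4) = -7
E (Maxine): max(-7, 2, 7) = 7
H (Chance): 1/2·5 + 1/2·0 = 2.5
I (Minnie): min(6, 4) = 4
J (Minnie): min(2, -4, 2) = -4
G (Maxine): max(2.5, 4, -4) = 4
Root (Minnie): min(-6.6, 7, 4) = -6.6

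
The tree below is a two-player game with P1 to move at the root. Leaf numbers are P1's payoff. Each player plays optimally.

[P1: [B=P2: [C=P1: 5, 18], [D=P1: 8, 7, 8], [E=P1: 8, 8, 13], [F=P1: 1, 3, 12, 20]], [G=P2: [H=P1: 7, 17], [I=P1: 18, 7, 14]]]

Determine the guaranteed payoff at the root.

C (P1): max(5, 18) = 18
D (P1): max(8, 7, 8) = 8
E (P1): max(8, 8, 13) = 13
F (P1): max(1, 3, 12, 20) = 20
B (P2): min(18, 8, 13, 20) = 8
H (P1): max(7, 17) = 17
I (P1): max(18, 7, 14) = 18
G (P2): min(17, 18) = 17
Root (P1): max(8, 17) = 17

17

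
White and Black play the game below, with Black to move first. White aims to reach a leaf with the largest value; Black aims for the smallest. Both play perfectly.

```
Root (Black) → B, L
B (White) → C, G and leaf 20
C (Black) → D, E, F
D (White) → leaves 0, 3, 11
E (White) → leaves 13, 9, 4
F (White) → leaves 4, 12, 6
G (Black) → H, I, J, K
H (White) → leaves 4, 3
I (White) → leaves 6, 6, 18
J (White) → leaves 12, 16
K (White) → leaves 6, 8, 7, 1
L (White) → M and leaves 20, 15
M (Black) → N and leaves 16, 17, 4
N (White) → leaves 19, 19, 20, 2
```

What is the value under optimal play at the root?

D (White): max(0, 3, 11) = 11
E (White): max(13, 9, 4) = 13
F (White): max(4, 12, 6) = 12
C (Black): min(11, 13, 12) = 11
H (White): max(4, 3) = 4
I (White): max(6, 6, 18) = 18
J (White): max(12, 16) = 16
K (White): max(6, 8, 7, 1) = 8
G (Black): min(4, 18, 16, 8) = 4
B (White): max(11, 4, 20) = 20
N (White): max(19, 19, 20, 2) = 20
M (Black): min(20, 16, 17, 4) = 4
L (White): max(4, 20, 15) = 20
Root (Black): min(20, 20) = 20

20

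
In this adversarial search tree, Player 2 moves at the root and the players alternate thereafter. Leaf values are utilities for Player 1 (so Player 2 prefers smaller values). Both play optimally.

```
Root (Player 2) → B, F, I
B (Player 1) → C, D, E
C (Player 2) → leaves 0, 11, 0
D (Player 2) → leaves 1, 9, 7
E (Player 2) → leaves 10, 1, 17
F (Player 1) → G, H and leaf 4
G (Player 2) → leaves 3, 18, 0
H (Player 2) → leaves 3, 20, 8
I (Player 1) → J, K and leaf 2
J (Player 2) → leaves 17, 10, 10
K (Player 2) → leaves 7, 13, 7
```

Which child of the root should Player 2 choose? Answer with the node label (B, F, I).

C (Player 2): min(0, 11, 0) = 0
D (Player 2): min(1, 9, 7) = 1
E (Player 2): min(10, 1, 17) = 1
B (Player 1): max(0, 1, 1) = 1
G (Player 2): min(3, 18, 0) = 0
H (Player 2): min(3, 20, 8) = 3
F (Player 1): max(0, 3, 4) = 4
J (Player 2): min(17, 10, 10) = 10
K (Player 2): min(7, 13, 7) = 7
I (Player 1): max(10, 7, 2) = 10
Root (Player 2): min(1, 4, 10) = 1
Player 2 picks the child with the lowest value: B (value 1).

B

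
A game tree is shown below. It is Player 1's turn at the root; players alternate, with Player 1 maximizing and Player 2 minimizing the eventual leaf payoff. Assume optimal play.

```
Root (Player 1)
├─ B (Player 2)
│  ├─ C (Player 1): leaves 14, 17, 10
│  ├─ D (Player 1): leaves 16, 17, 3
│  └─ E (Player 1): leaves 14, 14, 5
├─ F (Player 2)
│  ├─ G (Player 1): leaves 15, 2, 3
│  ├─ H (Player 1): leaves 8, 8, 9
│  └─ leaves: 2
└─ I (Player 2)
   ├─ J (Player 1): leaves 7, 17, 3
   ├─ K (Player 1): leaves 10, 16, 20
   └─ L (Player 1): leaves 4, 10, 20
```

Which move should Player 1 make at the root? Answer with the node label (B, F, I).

C (Player 1): max(14, 17, 10) = 17
D (Player 1): max(16, 17, 3) = 17
E (Player 1): max(14, 14, 5) = 14
B (Player 2): min(17, 17, 14) = 14
G (Player 1): max(15, 2, 3) = 15
H (Player 1): max(8, 8, 9) = 9
F (Player 2): min(15, 9, 2) = 2
J (Player 1): max(7, 17, 3) = 17
K (Player 1): max(10, 16, 20) = 20
L (Player 1): max(4, 10, 20) = 20
I (Player 2): min(17, 20, 20) = 17
Root (Player 1): max(14, 2, 17) = 17
Player 1 picks the child with the highest value: I (value 17).

I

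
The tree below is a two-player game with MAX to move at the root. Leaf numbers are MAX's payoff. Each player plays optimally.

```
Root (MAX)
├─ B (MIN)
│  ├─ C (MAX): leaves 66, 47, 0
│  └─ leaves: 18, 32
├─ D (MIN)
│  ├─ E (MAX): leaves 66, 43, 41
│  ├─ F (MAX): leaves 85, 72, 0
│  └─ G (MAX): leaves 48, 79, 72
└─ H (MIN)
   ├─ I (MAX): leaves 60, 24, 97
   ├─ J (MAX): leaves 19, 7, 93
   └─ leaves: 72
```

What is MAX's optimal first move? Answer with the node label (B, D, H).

H

C (MAX): max(66, 47, 0) = 66
B (MIN): min(66, 18, 32) = 18
E (MAX): max(66, 43, 41) = 66
F (MAX): max(85, 72, 0) = 85
G (MAX): max(48, 79, 72) = 79
D (MIN): min(66, 85, 79) = 66
I (MAX): max(60, 24, 97) = 97
J (MAX): max(19, 7, 93) = 93
H (MIN): min(97, 93, 72) = 72
Root (MAX): max(18, 66, 72) = 72
MAX picks the child with the highest value: H (value 72).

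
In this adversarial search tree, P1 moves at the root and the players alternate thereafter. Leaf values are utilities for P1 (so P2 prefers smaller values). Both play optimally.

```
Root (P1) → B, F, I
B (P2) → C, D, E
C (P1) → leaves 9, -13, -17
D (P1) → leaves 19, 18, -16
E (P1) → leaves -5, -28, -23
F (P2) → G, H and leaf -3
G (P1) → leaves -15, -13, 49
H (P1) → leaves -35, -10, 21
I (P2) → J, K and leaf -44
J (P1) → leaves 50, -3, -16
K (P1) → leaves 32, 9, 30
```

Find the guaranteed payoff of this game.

C (P1): max(9, -13, -17) = 9
D (P1): max(19, 18, -16) = 19
E (P1): max(-5, -28, -23) = -5
B (P2): min(9, 19, -5) = -5
G (P1): max(-15, -13, 49) = 49
H (P1): max(-35, -10, 21) = 21
F (P2): min(49, 21, -3) = -3
J (P1): max(50, -3, -16) = 50
K (P1): max(32, 9, 30) = 32
I (P2): min(50, 32, -44) = -44
Root (P1): max(-5, -3, -44) = -3

-3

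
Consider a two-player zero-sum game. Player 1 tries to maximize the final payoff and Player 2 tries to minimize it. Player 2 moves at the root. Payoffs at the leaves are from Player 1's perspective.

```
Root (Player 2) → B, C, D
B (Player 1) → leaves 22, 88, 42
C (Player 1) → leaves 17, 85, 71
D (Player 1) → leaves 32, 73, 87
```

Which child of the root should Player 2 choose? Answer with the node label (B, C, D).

B (Player 1): max(22, 88, 42) = 88
C (Player 1): max(17, 85, 71) = 85
D (Player 1): max(32, 73, 87) = 87
Root (Player 2): min(88, 85, 87) = 85
Player 2 picks the child with the lowest value: C (value 85).

C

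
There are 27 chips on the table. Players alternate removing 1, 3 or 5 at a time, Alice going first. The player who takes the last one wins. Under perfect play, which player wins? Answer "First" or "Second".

Positions where the player to move wins (W) vs loses (L):
i:   0  1  2  3  4  5  6  7  8  9 10 11 12 13 14 15 16 17 18 19 20 21 22 23 24 25 26 27
     L  W  L  W  L  W  L  W  L  W  L  W  L  W  L  W  L  W  L  W  L  W  L  W  L  W  L  W
Position 27 is W, so the first player wins.

First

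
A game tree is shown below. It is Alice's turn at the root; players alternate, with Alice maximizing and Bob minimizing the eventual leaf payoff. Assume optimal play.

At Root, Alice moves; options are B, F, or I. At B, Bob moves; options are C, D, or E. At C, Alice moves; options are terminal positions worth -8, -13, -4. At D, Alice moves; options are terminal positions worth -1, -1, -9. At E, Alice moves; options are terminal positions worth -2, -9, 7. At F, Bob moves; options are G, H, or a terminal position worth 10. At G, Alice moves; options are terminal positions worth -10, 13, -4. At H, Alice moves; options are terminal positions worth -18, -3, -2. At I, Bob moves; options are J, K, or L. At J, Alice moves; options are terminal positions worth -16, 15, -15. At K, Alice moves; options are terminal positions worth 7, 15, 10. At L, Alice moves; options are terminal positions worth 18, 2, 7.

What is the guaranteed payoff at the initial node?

15

C (Alice): max(-8, -13, -4) = -4
D (Alice): max(-1, -1, -9) = -1
E (Alice): max(-2, -9, 7) = 7
B (Bob): min(-4, -1, 7) = -4
G (Alice): max(-10, 13, -4) = 13
H (Alice): max(-18, -3, -2) = -2
F (Bob): min(13, -2, 10) = -2
J (Alice): max(-16, 15, -15) = 15
K (Alice): max(7, 15, 10) = 15
L (Alice): max(18, 2, 7) = 18
I (Bob): min(15, 15, 18) = 15
Root (Alice): max(-4, -2, 15) = 15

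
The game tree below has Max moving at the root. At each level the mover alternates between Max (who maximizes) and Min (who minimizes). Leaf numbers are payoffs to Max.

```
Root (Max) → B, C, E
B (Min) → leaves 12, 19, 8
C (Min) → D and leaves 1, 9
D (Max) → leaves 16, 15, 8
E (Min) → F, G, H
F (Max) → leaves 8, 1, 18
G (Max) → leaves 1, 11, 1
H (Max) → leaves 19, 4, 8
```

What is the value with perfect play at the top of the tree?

B (Min): min(12, 19, 8) = 8
D (Max): max(16, 15, 8) = 16
C (Min): min(16, 1, 9) = 1
F (Max): max(8, 1, 18) = 18
G (Max): max(1, 11, 1) = 11
H (Max): max(19, 4, 8) = 19
E (Min): min(18, 11, 19) = 11
Root (Max): max(8, 1, 11) = 11

11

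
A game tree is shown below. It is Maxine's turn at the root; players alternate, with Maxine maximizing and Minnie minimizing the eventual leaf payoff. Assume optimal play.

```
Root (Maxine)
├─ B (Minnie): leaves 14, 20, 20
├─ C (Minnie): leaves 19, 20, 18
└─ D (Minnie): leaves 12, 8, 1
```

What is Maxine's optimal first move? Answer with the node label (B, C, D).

B (Minnie): min(14, 20, 20) = 14
C (Minnie): min(19, 20, 18) = 18
D (Minnie): min(12, 8, 1) = 1
Root (Maxine): max(14, 18, 1) = 18
Maxine picks the child with the highest value: C (value 18).

C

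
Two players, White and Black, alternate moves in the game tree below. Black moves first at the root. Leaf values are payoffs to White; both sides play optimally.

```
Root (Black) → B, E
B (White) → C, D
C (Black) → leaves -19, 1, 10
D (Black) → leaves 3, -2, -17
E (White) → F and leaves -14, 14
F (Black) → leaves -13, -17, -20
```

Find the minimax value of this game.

C (Black): min(-19, 1, 10) = -19
D (Black): min(3, -2, -17) = -17
B (White): max(-19, -17) = -17
F (Black): min(-13, -17, -20) = -20
E (White): max(-20, -14, 14) = 14
Root (Black): min(-17, 14) = -17

-17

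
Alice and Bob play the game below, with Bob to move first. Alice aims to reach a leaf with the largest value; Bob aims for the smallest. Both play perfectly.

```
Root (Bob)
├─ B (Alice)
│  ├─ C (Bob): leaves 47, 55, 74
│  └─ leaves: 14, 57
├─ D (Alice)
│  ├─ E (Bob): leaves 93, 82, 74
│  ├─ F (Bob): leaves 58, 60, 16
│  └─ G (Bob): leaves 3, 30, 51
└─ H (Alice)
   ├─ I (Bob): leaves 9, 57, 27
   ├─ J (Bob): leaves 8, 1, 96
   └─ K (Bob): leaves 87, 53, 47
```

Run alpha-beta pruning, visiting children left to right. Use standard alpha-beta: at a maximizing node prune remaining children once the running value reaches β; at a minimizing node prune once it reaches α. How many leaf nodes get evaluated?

15

C [α=-∞,β=+∞]: v=47
B [α=-∞,β=+∞]: v=57
E [α=-∞,β=57]: v=74
D [α=-∞,β=57]: v=74 after child 1 ≥ β → β-cutoff, skip 2
I [α=-∞,β=57]: v=9
J [α=9,β=57]: v=8 after child 1 ≤ α → α-cutoff, skip 2
K [α=9,β=57]: v=47
H [α=-∞,β=57]: v=47
Root [α=-∞,β=+∞]: v=47
Leaves evaluated: 15 of 23.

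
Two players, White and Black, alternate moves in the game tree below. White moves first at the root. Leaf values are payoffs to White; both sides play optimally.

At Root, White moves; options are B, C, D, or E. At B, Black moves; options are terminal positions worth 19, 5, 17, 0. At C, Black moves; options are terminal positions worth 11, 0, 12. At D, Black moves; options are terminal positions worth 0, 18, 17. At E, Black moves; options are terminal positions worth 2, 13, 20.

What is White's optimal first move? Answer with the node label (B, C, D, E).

B (Black): min(19, 5, 17, 0) = 0
C (Black): min(11, 0, 12) = 0
D (Black): min(0, 18, 17) = 0
E (Black): min(2, 13, 20) = 2
Root (White): max(0, 0, 0, 2) = 2
White picks the child with the highest value: E (value 2).

E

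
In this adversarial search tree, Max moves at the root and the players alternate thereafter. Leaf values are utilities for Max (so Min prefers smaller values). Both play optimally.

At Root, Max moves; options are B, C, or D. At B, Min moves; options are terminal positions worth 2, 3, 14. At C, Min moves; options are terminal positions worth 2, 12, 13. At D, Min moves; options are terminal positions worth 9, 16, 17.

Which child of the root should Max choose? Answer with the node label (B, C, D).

B (Min): min(2, 3, 14) = 2
C (Min): min(2, 12, 13) = 2
D (Min): min(9, 16, 17) = 9
Root (Max): max(2, 2, 9) = 9
Max picks the child with the highest value: D (value 9).

D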